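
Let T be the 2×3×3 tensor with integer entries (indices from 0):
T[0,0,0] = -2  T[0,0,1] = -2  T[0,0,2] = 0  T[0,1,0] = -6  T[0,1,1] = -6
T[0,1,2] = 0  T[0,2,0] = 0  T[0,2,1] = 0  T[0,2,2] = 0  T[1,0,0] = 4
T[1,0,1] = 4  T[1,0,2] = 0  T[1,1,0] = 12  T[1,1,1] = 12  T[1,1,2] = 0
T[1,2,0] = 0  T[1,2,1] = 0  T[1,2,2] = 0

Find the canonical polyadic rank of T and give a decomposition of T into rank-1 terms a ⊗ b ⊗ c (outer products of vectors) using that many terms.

Lower bound: T ≠ 0 (e.g. T[0,0,0] = -2), so rank(T) ≥ 1.
Upper bound: the mode-1 fibre T[:,0,0] = [-2, 4] gives a = [1, -2] (primitive direction); the mode-2 fibre T[0,:,0] = [-2, -6, 0] gives b = [1, 3, 0]; then c[k] = T[0,0,k] / (a[0]·b[0]) = [-2, -2, 0] / 1 = [-2, -2, 0].
Expanding [1, -2] ⊗ [1, 3, 0] ⊗ [-2, -2, 0] reproduces all 18 entries of T, so T = [1, -2] ⊗ [1, 3, 0] ⊗ [-2, -2, 0] and rank(T) ≤ 1.
These bounds meet, so rank(T) = 1.

rank(T) = 1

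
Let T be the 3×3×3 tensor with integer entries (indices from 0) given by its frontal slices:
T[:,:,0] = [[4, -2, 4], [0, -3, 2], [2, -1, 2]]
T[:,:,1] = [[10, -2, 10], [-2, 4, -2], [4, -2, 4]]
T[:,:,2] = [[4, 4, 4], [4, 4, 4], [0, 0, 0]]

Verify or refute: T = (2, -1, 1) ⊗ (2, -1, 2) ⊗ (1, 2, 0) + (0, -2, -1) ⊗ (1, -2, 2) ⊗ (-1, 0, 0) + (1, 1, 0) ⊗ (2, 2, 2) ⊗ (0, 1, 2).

No

Reconstruct entry (2,0,0) from the claimed factors: Σₗ aₗ[2]bₗ[0]cₗ[0] = (1)·(2)·(1) + (-1)·(1)·(-1) + (0)·(2)·(0) = 3, but T[2,0,0] = 2. The claim is false.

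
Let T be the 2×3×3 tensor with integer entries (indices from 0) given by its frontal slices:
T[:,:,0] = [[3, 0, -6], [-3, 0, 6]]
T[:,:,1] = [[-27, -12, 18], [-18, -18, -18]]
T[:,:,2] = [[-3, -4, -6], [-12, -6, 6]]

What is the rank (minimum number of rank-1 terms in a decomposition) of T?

Lower bound: the mode-1 unfolding of T (rows indexed by i, columns by (j,k) = (0,0), (0,1), (0,2), (1,0), (1,1), (1,2), (2,0), (2,1), (2,2)) is [[3, -27, -3, 0, -12, -4, -6, 18, -6], [-3, -18, -12, 0, -18, -6, 6, -18, 6]].
There the 2×2 minor on rows i ∈ {0, 1}, columns (j,k) ∈ {(0,0), (0,1)} is det [[3, -27], [-3, -18]] = -135 ≠ 0, so this unfolding has rank ≥ 2; CP rank is at least every unfolding rank, so rank(T) ≥ 2. (This is only a lower bound: in general the CP rank may exceed every unfolding rank, so we still need to exhibit 2 rank-1 terms summing to T.)
Upper bound — finding two terms. Write S_k = T[:,:,k] for the frontal slices: S₀ = [[3, 0, -6], [-3, 0, 6]], S₁ = [[-27, -12, 18], [-18, -18, -18]], S₂ = [[-3, -4, -6], [-12, -6, 6]].
If T = a₁ ∘ b₁ ∘ c₁ + a₂ ∘ b₂ ∘ c₂ then each S_k = c₁[k]·a₁b₁ᵀ + c₂[k]·a₂b₂ᵀ. S₀ and S₁ are linearly independent, so a₁b₁ᵀ and a₂b₂ᵀ must span the same plane of matrices: they are the rank-1 matrices of the form x·S₀ + y·S₁.
The 2×2 minor of x·S₀ + y·S₁ on rows {0,1}, columns {0,1} is −90·xy + 270·y² = (-90)·(x − 3·y)(y), vanishing at (x:y) = (3:1) and (1:0).
M₁ = 3·S₀ + S₁ = [[-18, -12, 0], [-27, -18, 0]] = (-3)·(2, 3)(3, 2, 0)ᵀ and M₂ = S₀ = [[3, 0, -6], [-3, 0, 6]] = 3·(1, -1)(1, 0, -2)ᵀ, so take a₁ = (2, 3), b₁ = (3, 2, 0), a₂ = (1, -1), b₂ = (1, 0, -2).
Each slice is an integer combination of E₁ = a₁b₁ᵀ and E₂ = a₂b₂ᵀ: S₀ = 3·E₂, S₁ = −3·E₁ − 9·E₂, S₂ = −E₁ + 3·E₂; reading off coefficients, c₁ = (0, -3, -1) and c₂ = (3, -9, 3).
Hence T = (2, 3) ∘ (3, 2, 0) ∘ (0, -3, -1) + (1, -1) ∘ (1, 0, -2) ∘ (3, -9, 3), so rank(T) ≤ 2.
These bounds meet, so rank(T) = 2.
Check entry T[1,2,0] = 6: (3)·(0)·(0) + (-1)·(-2)·(3) = 6.

2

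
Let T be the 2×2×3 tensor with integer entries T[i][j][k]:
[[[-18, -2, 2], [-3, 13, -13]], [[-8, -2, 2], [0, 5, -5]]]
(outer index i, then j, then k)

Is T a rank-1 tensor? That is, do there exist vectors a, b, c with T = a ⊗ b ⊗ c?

No

The mode-1 unfolding of T (rows indexed by i, columns by (j,k) = (0,0), (0,1), (0,2), (1,0), (1,1), (1,2)) is [[-18, -2, 2, -3, 13, -13], [-8, -2, 2, 0, 5, -5]].
There the 2×2 minor on rows i ∈ {0, 1}, columns (j,k) ∈ {(0,0), (0,1)} is det [[-18, -2], [-8, -2]] = 20 ≠ 0, so this unfolding has rank ≥ 2; CP rank is at least every unfolding rank, so rank(T) ≥ 2.
In particular rank(T) ≥ 2 > 1, so T is not rank-1.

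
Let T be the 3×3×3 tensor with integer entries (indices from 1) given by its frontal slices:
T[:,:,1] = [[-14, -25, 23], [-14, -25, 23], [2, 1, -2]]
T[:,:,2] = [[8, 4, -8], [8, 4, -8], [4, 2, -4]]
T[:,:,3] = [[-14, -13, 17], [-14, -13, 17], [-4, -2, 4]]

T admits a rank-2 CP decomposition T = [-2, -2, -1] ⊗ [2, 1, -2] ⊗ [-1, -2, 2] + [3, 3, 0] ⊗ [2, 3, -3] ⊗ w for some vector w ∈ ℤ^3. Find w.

w = [-3, 0, -1]

Subtract the known terms from T to get the rank-1 residual R = [3, 3, 0] ⊗ [2, 3, -3] ⊗ w, so R[i,j,k] = a[i]·b[j]·w[k]. Pick indices with nonzero a[1]·b[1] = (3)·(2) = 6. Only the fibre through (1,1,·) is needed: R[1,1,:] = T[1,1,:] − Σₗ aₗ[1]bₗ[1]cₗ = [-14, 8, -14] − (-2)·(2)·[-1, -2, 2] = [-18, 0, -6]. Then w[k] = R[1,1,k] / 6 for each k, giving w = [-18, 0, -6] / 6 = [-3, 0, -1].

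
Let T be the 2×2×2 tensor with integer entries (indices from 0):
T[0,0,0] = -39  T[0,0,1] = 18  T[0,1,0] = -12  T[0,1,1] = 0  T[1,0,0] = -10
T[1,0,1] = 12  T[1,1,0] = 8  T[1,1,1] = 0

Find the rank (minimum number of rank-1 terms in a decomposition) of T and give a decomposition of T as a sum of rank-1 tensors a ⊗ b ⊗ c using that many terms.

rank(T) = 2

Lower bound: the mode-3 unfolding of T (rows indexed by k, columns by (i,j) = (0,0), (0,1), (1,0), (1,1)) is [[-39, -12, -10, 8], [18, 0, 12, 0]].
There the 2×2 minor on rows k ∈ {0, 1}, columns (i,j) ∈ {(0,0), (0,1)} is det [[-39, -12], [18, 0]] = 216 ≠ 0, so this unfolding has rank ≥ 2; CP rank is at least every unfolding rank, so rank(T) ≥ 2. (Flattening ranks never certify an upper bound on CP rank; for that we must actually write T with 2 rank-1 terms.)
Upper bound — finding two terms. Write S_k = T[:,:,k] for the frontal slices: S₀ = [[-39, -12], [-10, 8]], S₁ = [[18, 0], [12, 0]].
If T = a₁ ⊗ b₁ ⊗ c₁ + a₂ ⊗ b₂ ⊗ c₂ then each S_k = c₁[k]·a₁b₁ᵀ + c₂[k]·a₂b₂ᵀ. S₀ and S₁ are linearly independent, so a₁b₁ᵀ and a₂b₂ᵀ must span the same plane of matrices: they are the rank-1 matrices of the form x·S₀ + y·S₁.
det(x·S₀ + y·S₁) is −432·x² + 288·xy = (-144)·(3·x − 2·y)(x), vanishing at (x:y) = (2:3) and (0:1).
M₁ = 2·S₀ + 3·S₁ = [[-24, -24], [16, 16]] = (-8)·[3, -2][1, 1]ᵀ and M₂ = S₁ = [[18, 0], [12, 0]] = 6·[3, 2][1, 0]ᵀ, so take a₁ = [3, -2], b₁ = [1, 1], a₂ = [3, 2], b₂ = [1, 0].
Each slice is an integer combination of E₁ = a₁b₁ᵀ and E₂ = a₂b₂ᵀ: S₀ = −4·E₁ − 9·E₂, S₁ = 6·E₂; reading off coefficients, c₁ = [-4, 0] and c₂ = [-9, 6].
Hence T = [3, -2] ⊗ [1, 1] ⊗ [-4, 0] + [3, 2] ⊗ [1, 0] ⊗ [-9, 6], so rank(T) ≤ 2.
These bounds meet, so rank(T) = 2.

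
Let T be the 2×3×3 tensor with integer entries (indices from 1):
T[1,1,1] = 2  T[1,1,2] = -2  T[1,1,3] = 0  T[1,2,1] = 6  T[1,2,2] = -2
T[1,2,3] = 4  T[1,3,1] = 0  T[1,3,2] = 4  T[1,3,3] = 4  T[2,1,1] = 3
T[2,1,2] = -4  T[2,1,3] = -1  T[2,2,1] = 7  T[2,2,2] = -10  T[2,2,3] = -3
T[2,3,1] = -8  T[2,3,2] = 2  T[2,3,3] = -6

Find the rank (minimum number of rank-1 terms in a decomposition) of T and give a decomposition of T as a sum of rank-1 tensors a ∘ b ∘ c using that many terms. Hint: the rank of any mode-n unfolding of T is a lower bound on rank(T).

Lower bound: the mode-2 unfolding of T (rows indexed by j, columns by (i,k) = (1,1), (1,2), (1,3), (2,1), (2,2), (2,3)) is [[2, -2, 0, 3, -4, -1], [6, -2, 4, 7, -10, -3], [0, 4, 4, -8, 2, -6]].
There the 3×3 minor on rows j ∈ {1, 2, 3}, columns (i,k) ∈ {(1,1), (1,2), (2,1)} is det [[2, -2, 3], [6, -2, 7], [0, 4, -8]] = -48 ≠ 0, so this unfolding has rank ≥ 3; CP rank is at least every unfolding rank, so rank(T) ≥ 3. (This is only a lower bound: in general the CP rank may exceed every unfolding rank, so we still need to exhibit 3 rank-1 terms summing to T.)
Upper bound: T is a sum of 3 rank-1 terms, T = [0, 1] ∘ [1, -1, 2] ∘ [-1, 0, -1] + [1, -1] ∘ [0, 1, 1] ∘ [2, 2, 4] + [1, 2] ∘ [1, 2, -1] ∘ [2, -2, 0] (one valid choice — decompositions are not unique — normalised so each a, b is primitive with positive first nonzero entry; check it by expanding all entries), so rank(T) ≤ 3.
These bounds meet, so rank(T) = 3.
Check entry T[1,1,2] = -2: (0)·(1)·(0) + (1)·(0)·(2) + (1)·(1)·(-2) = -2.

rank(T) = 3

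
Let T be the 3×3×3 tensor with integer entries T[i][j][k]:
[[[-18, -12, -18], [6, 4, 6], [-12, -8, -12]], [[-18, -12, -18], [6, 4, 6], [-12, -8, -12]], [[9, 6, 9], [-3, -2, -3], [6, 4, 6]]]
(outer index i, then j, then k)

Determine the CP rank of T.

1

Lower bound: T ≠ 0 (e.g. T[0,0,0] = -18), so rank(T) ≥ 1.
Upper bound: if T = a ⊗ b ⊗ c then every fibre of T is a multiple of the corresponding factor, so read the factors off the fibres through the nonzero entry T[0,0,0] = -18.
The mode-1 fibre T[:,0,0] = [-18, -18, 9] gives a = [2, 2, -1] (primitive direction); the mode-2 fibre T[0,:,0] = [-18, 6, -12] gives b = [3, -1, 2]; then c[k] = T[0,0,k] / (a[0]·b[0]) = [-18, -12, -18] / 6 = [-3, -2, -3].
Expanding [2, 2, -1] ⊗ [3, -1, 2] ⊗ [-3, -2, -3] reproduces all 27 entries of T, so T = [2, 2, -1] ⊗ [3, -1, 2] ⊗ [-3, -2, -3] and rank(T) ≤ 1.
These bounds meet, so rank(T) = 1.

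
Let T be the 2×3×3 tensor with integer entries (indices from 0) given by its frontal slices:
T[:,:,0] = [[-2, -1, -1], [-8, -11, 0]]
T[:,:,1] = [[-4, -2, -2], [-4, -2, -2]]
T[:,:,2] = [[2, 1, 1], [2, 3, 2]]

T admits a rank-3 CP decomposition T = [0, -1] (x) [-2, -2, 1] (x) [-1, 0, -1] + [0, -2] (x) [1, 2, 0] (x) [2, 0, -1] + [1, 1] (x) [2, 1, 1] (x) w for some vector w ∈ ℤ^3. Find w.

w = [-1, -2, 1]

Subtract the known terms from T to get the rank-1 residual R = [1, 1] (x) [2, 1, 1] (x) w, so R[i,j,k] = a[i]·b[j]·w[k]. Pick indices with nonzero a[0]·b[0] = (1)·(2) = 2. Only the fibre through (0,0,·) is needed: R[0,0,:] = T[0,0,:] − Σₗ aₗ[0]bₗ[0]cₗ = [-2, -4, 2] − (0)·(-2)·[-1, 0, -1] − (0)·(1)·[2, 0, -1] = [-2, -4, 2]. Then w[k] = R[0,0,k] / 2 for each k, giving w = [-2, -4, 2] / 2 = [-1, -2, 1].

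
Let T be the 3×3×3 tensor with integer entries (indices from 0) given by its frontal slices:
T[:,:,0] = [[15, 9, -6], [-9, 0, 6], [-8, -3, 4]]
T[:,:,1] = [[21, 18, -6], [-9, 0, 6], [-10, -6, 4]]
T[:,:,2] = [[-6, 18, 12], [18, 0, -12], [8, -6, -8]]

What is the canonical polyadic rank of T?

2

Lower bound: the mode-1 unfolding of T (rows indexed by i, columns by (j,k) = (0,0), (0,1), (0,2), (1,0), (1,1), (1,2), (2,0), (2,1), (2,2)) is [[15, 21, -6, 9, 18, 18, -6, -6, 12], [-9, -9, 18, 0, 0, 0, 6, 6, -12], [-8, -10, 8, -3, -6, -6, 4, 4, -8]].
There the 2×2 minor on rows i ∈ {0, 1}, columns (j,k) ∈ {(0,0), (0,1)} is det [[15, 21], [-9, -9]] = 54 ≠ 0, so this unfolding has rank ≥ 2; CP rank is at least every unfolding rank, so rank(T) ≥ 2. (This is only a lower bound: in general the CP rank may exceed every unfolding rank, so we still need to exhibit 2 rank-1 terms summing to T.)
Upper bound — finding two terms. Write S_k = T[:,:,k] for the frontal slices: S₀ = [[15, 9, -6], [-9, 0, 6], [-8, -3, 4]], S₁ = [[21, 18, -6], [-9, 0, 6], [-10, -6, 4]], S₂ = [[-6, 18, 12], [18, 0, -12], [8, -6, -8]].
If T = a₁ ⊗ b₁ ⊗ c₁ + a₂ ⊗ b₂ ⊗ c₂ then each S_k = c₁[k]·a₁b₁ᵀ + c₂[k]·a₂b₂ᵀ. S₀ and S₁ are linearly independent, so a₁b₁ᵀ and a₂b₂ᵀ must span the same plane of matrices: they are the rank-1 matrices of the form x·S₀ + y·S₁.
The 2×2 minor of x·S₀ + y·S₁ on rows {0,1}, columns {0,1} is 81·x² + 243·xy + 162·y² = 81·(x + 2·y)(x + y), vanishing at (x:y) = (2:-1) and (1:-1).
M₁ = 2·S₀ − S₁ = [[9, 0, -6], [-9, 0, 6], [-6, 0, 4]] = [3, -3, -2][3, 0, -2]ᵀ and M₂ = S₀ − S₁ = [[-6, -9, 0], [0, 0, 0], [2, 3, 0]] = −[3, 0, -1][2, 3, 0]ᵀ, so take a₁ = [3, -3, -2], b₁ = [3, 0, -2], a₂ = [3, 0, -1], b₂ = [2, 3, 0].
Each slice is an integer combination of E₁ = a₁b₁ᵀ and E₂ = a₂b₂ᵀ: S₀ = E₁ + E₂, S₁ = E₁ + 2·E₂, S₂ = −2·E₁ + 2·E₂; reading off coefficients, c₁ = [1, 1, -2] and c₂ = [1, 2, 2].
Hence T = [3, -3, -2] ⊗ [3, 0, -2] ⊗ [1, 1, -2] + [3, 0, -1] ⊗ [2, 3, 0] ⊗ [1, 2, 2], so rank(T) ≤ 2.
These bounds meet, so rank(T) = 2.
Check entry T[0,2,2] = 12: (3)·(-2)·(-2) + (3)·(0)·(2) = 12.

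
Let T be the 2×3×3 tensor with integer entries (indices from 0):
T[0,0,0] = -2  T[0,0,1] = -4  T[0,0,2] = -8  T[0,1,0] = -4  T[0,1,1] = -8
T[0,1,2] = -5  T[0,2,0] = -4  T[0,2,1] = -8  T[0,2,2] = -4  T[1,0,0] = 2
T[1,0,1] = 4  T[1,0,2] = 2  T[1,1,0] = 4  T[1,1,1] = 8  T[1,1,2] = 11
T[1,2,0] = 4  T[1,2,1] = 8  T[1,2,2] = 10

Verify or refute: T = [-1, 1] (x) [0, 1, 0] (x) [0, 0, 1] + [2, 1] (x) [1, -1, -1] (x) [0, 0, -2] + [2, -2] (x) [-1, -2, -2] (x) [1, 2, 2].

Yes

Reconstruct entrywise from the claimed factors. For example, T[1,2,1] = 8 and Σₗ aₗ[1]bₗ[2]cₗ[1] = (1)·(0)·(0) + (1)·(-1)·(0) + (-2)·(-2)·(2) = 8; checking all 18 entries, every one matches. The claim holds.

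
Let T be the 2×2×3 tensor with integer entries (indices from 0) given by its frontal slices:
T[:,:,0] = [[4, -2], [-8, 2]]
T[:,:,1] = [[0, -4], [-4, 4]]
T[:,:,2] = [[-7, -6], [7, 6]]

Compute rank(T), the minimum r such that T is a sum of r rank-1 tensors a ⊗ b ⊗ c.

3

Lower bound: the mode-3 unfolding of T (rows indexed by k, columns by (i,j) = (0,0), (0,1), (1,0), (1,1)) is [[4, -2, -8, 2], [0, -4, -4, 4], [-7, -6, 7, 6]].
There the 3×3 minor on rows k ∈ {0, 1, 2}, columns (i,j) ∈ {(0,0), (0,1), (1,0)} is det [[4, -2, -8], [0, -4, -4], [-7, -6, 7]] = -40 ≠ 0, so this unfolding has rank ≥ 3; CP rank is at least every unfolding rank, so rank(T) ≥ 3. (Unfolding ranks only ever bound the CP rank from below — rank(T) can be strictly larger than all of them — so the matching upper bound has to come from an explicit 3-term decomposition.)
Upper bound: T is a sum of 3 rank-1 terms, T = [1, -1] ⊗ [1, -2] ⊗ [2, 2, 1] + [1, -1] ⊗ [2, 1] ⊗ [2, 0, -4] + [1, 1] ⊗ [1, 0] ⊗ [-2, -2, 0] (written with every a and b primitive with positive leading entry and the scale carried by c; CP decompositions are not unique, and this one is verified by expanding entrywise), so rank(T) ≤ 3.
These bounds meet, so rank(T) = 3.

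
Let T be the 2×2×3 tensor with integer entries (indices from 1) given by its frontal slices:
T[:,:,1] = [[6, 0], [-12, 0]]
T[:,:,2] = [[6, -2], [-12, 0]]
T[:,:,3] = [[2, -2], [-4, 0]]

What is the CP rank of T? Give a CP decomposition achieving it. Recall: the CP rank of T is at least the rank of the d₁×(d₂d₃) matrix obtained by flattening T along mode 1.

Lower bound: the mode-2 unfolding of T (rows indexed by j, columns by (i,k) = (1,1), (1,2), (1,3), (2,1), (2,2), (2,3)) is [[6, 6, 2, -12, -12, -4], [0, -2, -2, 0, 0, 0]].
There the 2×2 minor on rows j ∈ {1, 2}, columns (i,k) ∈ {(1,1), (1,2)} is det [[6, 6], [0, -2]] = -12 ≠ 0, so this unfolding has rank ≥ 2; CP rank is at least every unfolding rank, so rank(T) ≥ 2. (Flattening ranks never certify an upper bound on CP rank; for that we must actually write T with 2 rank-1 terms.)
Upper bound — finding two terms. Write S_k = T[:,:,k] for the frontal slices: S₁ = [[6, 0], [-12, 0]], S₂ = [[6, -2], [-12, 0]], S₃ = [[2, -2], [-4, 0]].
If T = a₁ ⊗ b₁ ⊗ c₁ + a₂ ⊗ b₂ ⊗ c₂ then each S_k = c₁[k]·a₁b₁ᵀ + c₂[k]·a₂b₂ᵀ. S₁ and S₂ are linearly independent, so a₁b₁ᵀ and a₂b₂ᵀ must span the same plane of matrices: they are the rank-1 matrices of the form x·S₁ + y·S₂.
det(x·S₁ + y·S₂) is −24·xy − 24·y² = (-24)·(y)(x + y), vanishing at (x:y) = (1:0) and (1:-1).
M₁ = S₁ = [[6, 0], [-12, 0]] = 6·[1, -2][1, 0]ᵀ and M₂ = S₁ − S₂ = [[0, 2], [0, 0]] = 2·[1, 0][0, 1]ᵀ, so take a₁ = [1, -2], b₁ = [1, 0], a₂ = [1, 0], b₂ = [0, 1].
Each slice is an integer combination of E₁ = a₁b₁ᵀ and E₂ = a₂b₂ᵀ: S₁ = 6·E₁, S₂ = 6·E₁ − 2·E₂, S₃ = 2·E₁ − 2·E₂; reading off coefficients, c₁ = [6, 6, 2] and c₂ = [0, -2, -2].
Hence T = [1, -2] ⊗ [1, 0] ⊗ [6, 6, 2] + [1, 0] ⊗ [0, 1] ⊗ [0, -2, -2], so rank(T) ≤ 2.
These bounds meet, so rank(T) = 2.

rank(T) = 2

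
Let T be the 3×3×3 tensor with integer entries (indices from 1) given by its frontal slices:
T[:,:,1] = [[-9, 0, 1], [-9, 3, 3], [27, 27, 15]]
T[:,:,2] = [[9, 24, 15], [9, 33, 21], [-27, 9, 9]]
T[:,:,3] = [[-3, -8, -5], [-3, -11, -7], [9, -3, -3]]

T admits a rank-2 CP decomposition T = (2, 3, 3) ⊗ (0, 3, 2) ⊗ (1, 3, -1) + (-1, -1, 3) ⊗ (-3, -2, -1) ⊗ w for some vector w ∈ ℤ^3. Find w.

w = (-3, 3, -1)

Subtract the known terms from T to get the rank-1 residual R = (-1, -1, 3) ⊗ (-3, -2, -1) ⊗ w, so R[i,j,k] = a[i]·b[j]·w[k]. Pick indices with nonzero a[1]·b[1] = (-1)·(-3) = 3. Only the fibre through (1,1,·) is needed: R[1,1,:] = T[1,1,:] − Σₗ aₗ[1]bₗ[1]cₗ = [-9, 9, -3] − (2)·(0)·(1, 3, -1) = [-9, 9, -3]. Then w[k] = R[1,1,k] / 3 for each k, giving w = [-9, 9, -3] / 3 = (-3, 3, -1).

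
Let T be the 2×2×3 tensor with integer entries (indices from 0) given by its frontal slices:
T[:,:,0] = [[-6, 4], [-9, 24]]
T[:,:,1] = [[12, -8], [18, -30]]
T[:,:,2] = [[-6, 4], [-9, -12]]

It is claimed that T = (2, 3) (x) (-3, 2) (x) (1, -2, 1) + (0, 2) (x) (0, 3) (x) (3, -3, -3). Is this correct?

Reconstruct entrywise from the claimed factors. For example, T[0,1,2] = 4 and Σₗ aₗ[0]bₗ[1]cₗ[2] = (2)·(2)·(1) + (0)·(3)·(-3) = 4; checking all 12 entries, every one matches. The claim holds.

Yes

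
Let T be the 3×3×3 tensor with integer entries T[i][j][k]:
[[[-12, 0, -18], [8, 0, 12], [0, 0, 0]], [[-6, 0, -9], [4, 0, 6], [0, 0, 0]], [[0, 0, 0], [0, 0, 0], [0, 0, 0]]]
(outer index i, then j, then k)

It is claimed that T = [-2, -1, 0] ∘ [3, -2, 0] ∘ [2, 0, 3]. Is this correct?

Reconstruct entrywise from the claimed factors. For example, T[0,2,0] = 0 and Σₗ aₗ[0]bₗ[2]cₗ[0] = (-2)·(0)·(2) = 0; checking all 27 entries, every one matches. The claim holds.

Yes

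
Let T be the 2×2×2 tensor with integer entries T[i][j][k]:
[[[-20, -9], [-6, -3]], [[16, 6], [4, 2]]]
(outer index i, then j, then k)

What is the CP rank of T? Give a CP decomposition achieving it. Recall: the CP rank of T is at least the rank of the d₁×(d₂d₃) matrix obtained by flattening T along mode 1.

rank(T) = 2

Lower bound: the mode-3 unfolding of T (rows indexed by k, columns by (i,j) = (0,0), (0,1), (1,0), (1,1)) is [[-20, -6, 16, 4], [-9, -3, 6, 2]].
There the 2×2 minor on rows k ∈ {0, 1}, columns (i,j) ∈ {(0,0), (0,1)} is det [[-20, -6], [-9, -3]] = 6 ≠ 0, so this unfolding has rank ≥ 2; CP rank is at least every unfolding rank, so rank(T) ≥ 2. (Flattening ranks never certify an upper bound on CP rank; for that we must actually write T with 2 rank-1 terms.)
Upper bound — finding two terms. Write S_k = T[:,:,k] for the frontal slices: S₀ = [[-20, -6], [16, 4]], S₁ = [[-9, -3], [6, 2]].
If T = a₁ ∘ b₁ ∘ c₁ + a₂ ∘ b₂ ∘ c₂ then each S_k = c₁[k]·a₁b₁ᵀ + c₂[k]·a₂b₂ᵀ. S₀ and S₁ are linearly independent, so a₁b₁ᵀ and a₂b₂ᵀ must span the same plane of matrices: they are the rank-1 matrices of the form x·S₀ + y·S₁.
det(x·S₀ + y·S₁) is 16·x² + 8·xy = 8·(2·x + y)(x), vanishing at (x:y) = (1:-2) and (0:1).
M₁ = S₀ − 2·S₁ = [[-2, 0], [4, 0]] = (-2)·[1, -2][1, 0]ᵀ and M₂ = S₁ = [[-9, -3], [6, 2]] = −[3, -2][3, 1]ᵀ, so take a₁ = [1, -2], b₁ = [1, 0], a₂ = [3, -2], b₂ = [3, 1].
Each slice is an integer combination of E₁ = a₁b₁ᵀ and E₂ = a₂b₂ᵀ: S₀ = −2·E₁ − 2·E₂, S₁ = −E₂; reading off coefficients, c₁ = [-2, 0] and c₂ = [-2, -1].
Hence T = [1, -2] ∘ [1, 0] ∘ [-2, 0] + [3, -2] ∘ [3, 1] ∘ [-2, -1], so rank(T) ≤ 2.
These bounds meet, so rank(T) = 2.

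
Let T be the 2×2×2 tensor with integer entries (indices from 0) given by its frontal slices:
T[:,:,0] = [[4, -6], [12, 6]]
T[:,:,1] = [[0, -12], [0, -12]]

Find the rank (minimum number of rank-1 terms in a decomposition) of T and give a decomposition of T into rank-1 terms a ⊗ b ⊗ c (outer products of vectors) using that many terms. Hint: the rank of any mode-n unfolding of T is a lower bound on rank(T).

rank(T) = 2

Lower bound: the mode-2 unfolding of T (rows indexed by j, columns by (i,k) = (0,0), (0,1), (1,0), (1,1)) is [[4, 0, 12, 0], [-6, -12, 6, -12]].
There the 2×2 minor on rows j ∈ {0, 1}, columns (i,k) ∈ {(0,0), (0,1)} is det [[4, 0], [-6, -12]] = -48 ≠ 0, so this unfolding has rank ≥ 2; CP rank is at least every unfolding rank, so rank(T) ≥ 2. (This is only a lower bound: in general the CP rank may exceed every unfolding rank, so we still need to exhibit 2 rank-1 terms summing to T.)
Upper bound — finding two terms. Write S_k = T[:,:,k] for the frontal slices: S₀ = [[4, -6], [12, 6]], S₁ = [[0, -12], [0, -12]].
If T = a₁ ⊗ b₁ ⊗ c₁ + a₂ ⊗ b₂ ⊗ c₂ then each S_k = c₁[k]·a₁b₁ᵀ + c₂[k]·a₂b₂ᵀ. S₀ and S₁ are linearly independent, so a₁b₁ᵀ and a₂b₂ᵀ must span the same plane of matrices: they are the rank-1 matrices of the form x·S₀ + y·S₁.
det(x·S₀ + y·S₁) is 96·x² + 96·xy = 96·(x + y)(x), vanishing at (x:y) = (1:-1) and (0:1).
M₁ = S₀ − S₁ = [[4, 6], [12, 18]] = 2·[1, 3][2, 3]ᵀ and M₂ = S₁ = [[0, -12], [0, -12]] = (-12)·[1, 1][0, 1]ᵀ, so take a₁ = [1, 3], b₁ = [2, 3], a₂ = [1, 1], b₂ = [0, 1].
Each slice is an integer combination of E₁ = a₁b₁ᵀ and E₂ = a₂b₂ᵀ: S₀ = 2·E₁ − 12·E₂, S₁ = −12·E₂; reading off coefficients, c₁ = [2, 0] and c₂ = [-12, -12].
Hence T = [1, 3] ⊗ [2, 3] ⊗ [2, 0] + [1, 1] ⊗ [0, 1] ⊗ [-12, -12], so rank(T) ≤ 2.
These bounds meet, so rank(T) = 2.
Check entry T[1,1,1] = -12: (3)·(3)·(0) + (1)·(1)·(-12) = -12.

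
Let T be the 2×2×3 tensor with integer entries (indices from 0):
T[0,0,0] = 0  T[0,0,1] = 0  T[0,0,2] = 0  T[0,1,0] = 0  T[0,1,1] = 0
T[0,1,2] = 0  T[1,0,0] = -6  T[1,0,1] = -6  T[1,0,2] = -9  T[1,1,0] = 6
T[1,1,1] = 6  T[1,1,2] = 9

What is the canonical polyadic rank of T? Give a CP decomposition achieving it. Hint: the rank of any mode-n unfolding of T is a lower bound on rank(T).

Lower bound: T ≠ 0 (e.g. T[1,0,0] = -6), so rank(T) ≥ 1.
Upper bound: the mode-1 fibre T[:,0,0] = [0, -6] gives a = (0, 1) (primitive direction); the mode-2 fibre T[1,:,0] = [-6, 6] gives b = (1, -1); then c[k] = T[1,0,k] / (a[1]·b[0]) = [-6, -6, -9] / 1 = (-6, -6, -9).
Expanding (0, 1) ⊗ (1, -1) ⊗ (-6, -6, -9) reproduces all 12 entries of T, so T = (0, 1) ⊗ (1, -1) ⊗ (-6, -6, -9) and rank(T) ≤ 1.
These bounds meet, so rank(T) = 1.

rank(T) = 1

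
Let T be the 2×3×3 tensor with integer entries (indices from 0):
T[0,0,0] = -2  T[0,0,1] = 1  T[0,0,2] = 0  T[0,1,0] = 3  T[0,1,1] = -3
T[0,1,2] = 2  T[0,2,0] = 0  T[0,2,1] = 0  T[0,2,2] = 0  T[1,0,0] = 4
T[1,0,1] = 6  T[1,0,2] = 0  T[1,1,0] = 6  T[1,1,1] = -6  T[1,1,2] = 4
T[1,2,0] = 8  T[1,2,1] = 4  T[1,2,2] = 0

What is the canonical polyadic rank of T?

3

Lower bound: the mode-2 unfolding of T (rows indexed by j, columns by (i,k) = (0,0), (0,1), (0,2), (1,0), (1,1), (1,2)) is [[-2, 1, 0, 4, 6, 0], [3, -3, 2, 6, -6, 4], [0, 0, 0, 8, 4, 0]].
There the 3×3 minor on rows j ∈ {0, 1, 2}, columns (i,k) ∈ {(0,0), (0,1), (1,0)} is det [[-2, 1, 4], [3, -3, 6], [0, 0, 8]] = 24 ≠ 0, so this unfolding has rank ≥ 3; CP rank is at least every unfolding rank, so rank(T) ≥ 3. (This is only a lower bound: in general the CP rank may exceed every unfolding rank, so we still need to exhibit 3 rank-1 terms summing to T.)
Upper bound: T is a sum of 3 rank-1 terms, T = [0, 1] (x) [1, 0, 1] (x) [8, 4, 0] + [1, 2] (x) [1, -2, 0] (x) [-1, 2, -2] + [1, 2] (x) [1, -1, 0] (x) [-1, -1, 2] (written with every a and b primitive with positive leading entry and the scale carried by c; CP decompositions are not unique, and this one is verified by expanding entrywise), so rank(T) ≤ 3.
These bounds meet, so rank(T) = 3.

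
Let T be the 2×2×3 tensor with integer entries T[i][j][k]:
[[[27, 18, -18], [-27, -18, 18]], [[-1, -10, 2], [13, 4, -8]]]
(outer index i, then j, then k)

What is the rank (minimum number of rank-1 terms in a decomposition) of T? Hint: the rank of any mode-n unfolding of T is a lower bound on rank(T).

Lower bound: the mode-2 unfolding of T (rows indexed by j, columns by (i,k) = (0,0), (0,1), (0,2), (1,0), (1,1), (1,2)) is [[27, 18, -18, -1, -10, 2], [-27, -18, 18, 13, 4, -8]].
There the 2×2 minor on rows j ∈ {0, 1}, columns (i,k) ∈ {(0,0), (1,0)} is det [[27, -1], [-27, 13]] = 324 ≠ 0, so this unfolding has rank ≥ 2; CP rank is at least every unfolding rank, so rank(T) ≥ 2. (Flattening ranks never certify an upper bound on CP rank; for that we must actually write T with 2 rank-1 terms.)
Upper bound — finding two terms. Write S_k = T[:,:,k] for the frontal slices: S₀ = [[27, -27], [-1, 13]], S₁ = [[18, -18], [-10, 4]], S₂ = [[-18, 18], [2, -8]].
If T = a₁ (x) b₁ (x) c₁ + a₂ (x) b₂ (x) c₂ then each S_k = c₁[k]·a₁b₁ᵀ + c₂[k]·a₂b₂ᵀ. S₀ and S₁ are linearly independent, so a₁b₁ᵀ and a₂b₂ᵀ must span the same plane of matrices: they are the rank-1 matrices of the form x·S₀ + y·S₁.
det(x·S₀ + y·S₁) is 324·x² + 54·xy − 108·y² = 54·(3·x + 2·y)(2·x − y), vanishing at (x:y) = (2:-3) and (1:2).
M₁ = 2·S₀ − 3·S₁ = [[0, 0], [28, 14]] = 14·(0, 1)(2, 1)ᵀ and M₂ = S₀ + 2·S₁ = [[63, -63], [-21, 21]] = 21·(3, -1)(1, -1)ᵀ, so take a₁ = (0, 1), b₁ = (2, 1), a₂ = (3, -1), b₂ = (1, -1).
Each slice is an integer combination of E₁ = a₁b₁ᵀ and E₂ = a₂b₂ᵀ: S₀ = 4·E₁ + 9·E₂, S₁ = −2·E₁ + 6·E₂, S₂ = −2·E₁ − 6·E₂; reading off coefficients, c₁ = (4, -2, -2) and c₂ = (9, 6, -6).
Hence T = (0, 1) (x) (2, 1) (x) (4, -2, -2) + (3, -1) (x) (1, -1) (x) (9, 6, -6), so rank(T) ≤ 2.
These bounds meet, so rank(T) = 2.

2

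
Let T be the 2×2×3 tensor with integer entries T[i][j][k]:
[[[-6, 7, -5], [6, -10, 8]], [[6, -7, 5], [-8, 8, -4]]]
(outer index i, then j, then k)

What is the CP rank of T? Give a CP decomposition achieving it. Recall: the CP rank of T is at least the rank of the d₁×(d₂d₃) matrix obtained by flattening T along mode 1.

Lower bound: the mode-3 unfolding of T (rows indexed by k, columns by (i,j) = (0,0), (0,1), (1,0), (1,1)) is [[-6, 6, 6, -8], [7, -10, -7, 8], [-5, 8, 5, -4]].
There the 3×3 minor on rows k ∈ {0, 1, 2}, columns (i,j) ∈ {(0,0), (0,1), (1,1)} is det [[-6, 6, -8], [7, -10, 8], [-5, 8, -4]] = 24 ≠ 0, so this unfolding has rank ≥ 3; CP rank is at least every unfolding rank, so rank(T) ≥ 3. (Flattening ranks never certify an upper bound on CP rank; for that we must actually write T with 3 rank-1 terms.)
Upper bound: T is a sum of 3 rank-1 terms, T = (1, -1) ∘ (1, -1) ∘ (-8, 8, -4) + (1, -1) ∘ (1, 0) ∘ (2, -1, -1) + (1, 0) ∘ (0, 1) ∘ (-2, -2, 4) (one valid choice — decompositions are not unique — normalised so each a, b is primitive with positive first nonzero entry; check it by expanding all entries), so rank(T) ≤ 3.
These bounds meet, so rank(T) = 3.

rank(T) = 3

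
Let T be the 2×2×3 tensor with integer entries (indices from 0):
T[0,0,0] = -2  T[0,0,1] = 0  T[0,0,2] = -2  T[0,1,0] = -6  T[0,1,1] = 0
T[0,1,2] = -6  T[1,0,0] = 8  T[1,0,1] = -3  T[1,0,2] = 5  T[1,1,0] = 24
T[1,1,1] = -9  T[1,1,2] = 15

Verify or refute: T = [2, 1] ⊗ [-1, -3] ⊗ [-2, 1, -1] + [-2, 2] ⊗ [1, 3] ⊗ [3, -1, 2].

Yes

Reconstruct entrywise from the claimed factors. For example, T[0,0,1] = 0 and Σₗ aₗ[0]bₗ[0]cₗ[1] = (2)·(-1)·(1) + (-2)·(1)·(-1) = 0; checking all 12 entries, every one matches. The claim holds.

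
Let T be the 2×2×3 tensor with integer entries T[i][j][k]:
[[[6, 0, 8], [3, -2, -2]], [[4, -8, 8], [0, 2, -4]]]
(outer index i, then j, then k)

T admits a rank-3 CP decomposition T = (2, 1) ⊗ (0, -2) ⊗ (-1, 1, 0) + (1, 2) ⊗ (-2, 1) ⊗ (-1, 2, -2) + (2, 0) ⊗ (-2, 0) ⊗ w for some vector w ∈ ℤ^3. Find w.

Subtract the known terms from T to get the rank-1 residual R = (2, 0) ⊗ (-2, 0) ⊗ w, so R[i,j,k] = a[i]·b[j]·w[k]. Pick indices with nonzero a[0]·b[0] = (2)·(-2) = -4. Only the fibre through (0,0,·) is needed: R[0,0,:] = T[0,0,:] − Σₗ aₗ[0]bₗ[0]cₗ = [6, 0, 8] − (2)·(0)·(-1, 1, 0) − (1)·(-2)·(-1, 2, -2) = [4, 4, 4]. Then w[k] = R[0,0,k] / -4 for each k, giving w = [4, 4, 4] / -4 = (-1, -1, -1).

w = (-1, -1, -1)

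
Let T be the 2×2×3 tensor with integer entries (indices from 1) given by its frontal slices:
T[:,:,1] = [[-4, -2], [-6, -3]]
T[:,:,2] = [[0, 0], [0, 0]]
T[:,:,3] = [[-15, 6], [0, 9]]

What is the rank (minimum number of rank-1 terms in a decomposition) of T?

2

Lower bound: in the mode-1 unfolding of T (rows indexed by i, columns by (j,k)) the 2×2 minor on rows i ∈ {1, 2}, columns (j,k) ∈ {(1,1), (1,3)} is det [[-4, -15], [-6, 0]] = -90 ≠ 0, so that unfolding has rank ≥ 2 and hence rank(T) ≥ 2 (CP rank is at least every unfolding rank, though it can be larger).
Upper bound: with S_k = T[:,:,k], the two rank-1 terms a₁b₁ᵀ, a₂b₂ᵀ are the rank-1 members of the pencil x·S₁ + y·S₃.
det(x·S₁ + y·S₃) is 45·xy − 135·y² = 45·(x − 3·y)(y), vanishing at (x:y) = (3:1) and (1:0).
M₁ = 3·S₁ + S₃ = [[-27, 0], [-18, 0]] = (-9)·[3, 2][1, 0]ᵀ and M₂ = S₁ = [[-4, -2], [-6, -3]] = −[2, 3][2, 1]ᵀ, so take a₁ = [3, 2], b₁ = [1, 0], a₂ = [2, 3], b₂ = [2, 1].
Each slice is an integer combination of E₁ = a₁b₁ᵀ and E₂ = a₂b₂ᵀ: S₁ = −E₂, S₂ = 0, S₃ = −9·E₁ + 3·E₂; reading off coefficients, c₁ = [0, 0, -9] and c₂ = [-1, 0, 3].
Hence T = [3, 2] ⊗ [1, 0] ⊗ [0, 0, -9] + [2, 3] ⊗ [2, 1] ⊗ [-1, 0, 3], so rank(T) ≤ 2.
These bounds meet, so rank(T) = 2.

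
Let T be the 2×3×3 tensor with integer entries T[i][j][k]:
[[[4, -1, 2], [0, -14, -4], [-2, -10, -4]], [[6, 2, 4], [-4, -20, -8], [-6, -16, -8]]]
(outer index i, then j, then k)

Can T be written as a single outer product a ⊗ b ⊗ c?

The mode-2 unfolding of T (rows indexed by j, columns by (i,k) = (0,0), (0,1), (0,2), (1,0), (1,1), (1,2)) is [[4, -1, 2, 6, 2, 4], [0, -14, -4, -4, -20, -8], [-2, -10, -4, -6, -16, -8]].
There the 2×2 minor on rows j ∈ {0, 1}, columns (i,k) ∈ {(0,0), (0,1)} is det [[4, -1], [0, -14]] = -56 ≠ 0, so this unfolding has rank ≥ 2; CP rank is at least every unfolding rank, so rank(T) ≥ 2.
In particular rank(T) ≥ 2 > 1, so T is not rank-1.

No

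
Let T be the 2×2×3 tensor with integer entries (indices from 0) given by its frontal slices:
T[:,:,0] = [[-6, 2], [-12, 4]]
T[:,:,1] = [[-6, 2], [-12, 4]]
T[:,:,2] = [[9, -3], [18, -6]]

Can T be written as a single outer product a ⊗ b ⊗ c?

The mode-1 fibre T[:,0,0] = [-6, -12] gives a = [1, 2] (primitive direction); the mode-2 fibre T[0,:,0] = [-6, 2] gives b = [3, -1]; then c[k] = T[0,0,k] / (a[0]·b[0]) = [-6, -6, 9] / 3 = [-2, -2, 3].
Expanding [1, 2] ⊗ [3, -1] ⊗ [-2, -2, 3] reproduces all 12 entries of T, so T = [1, 2] ⊗ [3, -1] ⊗ [-2, -2, 3] and rank(T) ≤ 1.
Equivalently every frontal slice T[:,:,k] is c[k] times the rank-1 matrix [1, 2] ⊗ [3, -1]. So T has rank 1 (it is nonzero).

Yes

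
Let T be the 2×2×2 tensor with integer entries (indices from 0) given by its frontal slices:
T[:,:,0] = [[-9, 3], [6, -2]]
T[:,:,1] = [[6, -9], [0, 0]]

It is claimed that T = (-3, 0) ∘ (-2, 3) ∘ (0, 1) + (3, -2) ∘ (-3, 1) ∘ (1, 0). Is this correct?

Reconstruct entrywise from the claimed factors. For example, T[1,1,0] = -2 and Σₗ aₗ[1]bₗ[1]cₗ[0] = (0)·(3)·(0) + (-2)·(1)·(1) = -2; checking all 8 entries, every one matches. The claim holds.

Yes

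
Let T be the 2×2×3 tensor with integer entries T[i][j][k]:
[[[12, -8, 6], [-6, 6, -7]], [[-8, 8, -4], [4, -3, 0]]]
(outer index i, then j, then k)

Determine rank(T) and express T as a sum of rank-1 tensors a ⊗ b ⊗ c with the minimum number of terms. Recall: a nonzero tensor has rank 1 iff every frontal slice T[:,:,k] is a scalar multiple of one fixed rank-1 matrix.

rank(T) = 3

Lower bound: the mode-3 unfolding of T (rows indexed by k, columns by (i,j) = (0,0), (0,1), (1,0), (1,1)) is [[12, -6, -8, 4], [-8, 6, 8, -3], [6, -7, -4, 0]].
There the 3×3 minor on rows k ∈ {0, 1, 2}, columns (i,j) ∈ {(0,0), (0,1), (1,0)} is det [[12, -6, -8], [-8, 6, 8], [6, -7, -4]] = 128 ≠ 0, so this unfolding has rank ≥ 3; CP rank is at least every unfolding rank, so rank(T) ≥ 3. (This is only a lower bound: in general the CP rank may exceed every unfolding rank, so we still need to exhibit 3 rank-1 terms summing to T.)
Upper bound: T is a sum of 3 rank-1 terms, T = [1, -1] ⊗ [2, -1] ⊗ [4, -4, 2] + [1, 0] ⊗ [2, -1] ⊗ [2, 0, 1] + [2, 1] ⊗ [0, 1] ⊗ [0, 1, -2] (one valid choice — decompositions are not unique — normalised so each a, b is primitive with positive first nonzero entry; check it by expanding all entries), so rank(T) ≤ 3.
These bounds meet, so rank(T) = 3.
Check entry T[0,0,2] = 6: (1)·(2)·(2) + (1)·(2)·(1) + (2)·(0)·(-2) = 6.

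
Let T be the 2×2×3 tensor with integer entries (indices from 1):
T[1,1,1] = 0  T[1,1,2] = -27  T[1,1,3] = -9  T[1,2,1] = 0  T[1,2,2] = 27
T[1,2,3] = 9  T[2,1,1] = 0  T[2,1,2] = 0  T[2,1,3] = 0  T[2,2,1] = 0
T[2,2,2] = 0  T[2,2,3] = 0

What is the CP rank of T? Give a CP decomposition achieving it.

rank(T) = 1

Lower bound: T ≠ 0 (e.g. T[1,1,2] = -27), so rank(T) ≥ 1.
Upper bound: if T = a ⊗ b ⊗ c then every fibre of T is a multiple of the corresponding factor, so read the factors off the fibres through the nonzero entry T[1,1,2] = -27.
The mode-1 fibre T[:,1,2] = [-27, 0] gives a = (1, 0) (primitive direction); the mode-2 fibre T[1,:,2] = [-27, 27] gives b = (1, -1); then c[k] = T[1,1,k] / (a[1]·b[1]) = [0, -27, -9] / 1 = (0, -27, -9).
Expanding (1, 0) ⊗ (1, -1) ⊗ (0, -27, -9) reproduces all 12 entries of T, so T = (1, 0) ⊗ (1, -1) ⊗ (0, -27, -9) and rank(T) ≤ 1.
These bounds meet, so rank(T) = 1.
Check entry T[1,2,1] = 0: (1)·(-1)·(0) = 0.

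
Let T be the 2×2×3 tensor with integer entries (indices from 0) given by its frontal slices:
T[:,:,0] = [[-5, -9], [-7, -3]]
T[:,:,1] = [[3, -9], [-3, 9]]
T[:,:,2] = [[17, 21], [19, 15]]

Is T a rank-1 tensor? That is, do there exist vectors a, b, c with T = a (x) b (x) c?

The mode-1 unfolding of T (rows indexed by i, columns by (j,k) = (0,0), (0,1), (0,2), (1,0), (1,1), (1,2)) is [[-5, 3, 17, -9, -9, 21], [-7, -3, 19, -3, 9, 15]].
There the 2×2 minor on rows i ∈ {0, 1}, columns (j,k) ∈ {(0,0), (0,1)} is det [[-5, 3], [-7, -3]] = 36 ≠ 0, so this unfolding has rank ≥ 2; CP rank is at least every unfolding rank, so rank(T) ≥ 2.
In particular rank(T) ≥ 2 > 1, so T is not rank-1.

No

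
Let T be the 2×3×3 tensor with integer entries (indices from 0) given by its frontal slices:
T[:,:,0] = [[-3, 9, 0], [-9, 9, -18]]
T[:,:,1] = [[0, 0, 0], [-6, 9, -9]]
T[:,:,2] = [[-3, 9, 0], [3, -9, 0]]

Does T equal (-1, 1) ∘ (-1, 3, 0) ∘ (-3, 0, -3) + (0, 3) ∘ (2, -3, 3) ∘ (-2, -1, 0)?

Reconstruct entrywise from the claimed factors. For example, T[1,2,2] = 0 and Σₗ aₗ[1]bₗ[2]cₗ[2] = (1)·(0)·(-3) + (3)·(3)·(0) = 0; checking all 18 entries, every one matches. The claim holds.

Yes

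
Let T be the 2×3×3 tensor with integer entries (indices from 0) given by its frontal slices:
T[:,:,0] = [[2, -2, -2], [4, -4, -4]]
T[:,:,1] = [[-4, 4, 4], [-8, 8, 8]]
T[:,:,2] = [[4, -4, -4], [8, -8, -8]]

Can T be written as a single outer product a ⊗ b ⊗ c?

If T = a ⊗ b ⊗ c then every fibre of T is a multiple of the corresponding factor, so read the factors off the fibres through the nonzero entry T[0,0,0] = 2.
The mode-1 fibre T[:,0,0] = [2, 4] gives a = [1, 2] (primitive direction); the mode-2 fibre T[0,:,0] = [2, -2, -2] gives b = [1, -1, -1]; then c[k] = T[0,0,k] / (a[0]·b[0]) = [2, -4, 4] / 1 = [2, -4, 4].
Expanding [1, 2] ⊗ [1, -1, -1] ⊗ [2, -4, 4] reproduces all 18 entries of T, so T = [1, 2] ⊗ [1, -1, -1] ⊗ [2, -4, 4] and rank(T) ≤ 1.
Equivalently every frontal slice T[:,:,k] is c[k] times the rank-1 matrix [1, 2] ⊗ [1, -1, -1]. So T has rank 1 (it is nonzero).

Yes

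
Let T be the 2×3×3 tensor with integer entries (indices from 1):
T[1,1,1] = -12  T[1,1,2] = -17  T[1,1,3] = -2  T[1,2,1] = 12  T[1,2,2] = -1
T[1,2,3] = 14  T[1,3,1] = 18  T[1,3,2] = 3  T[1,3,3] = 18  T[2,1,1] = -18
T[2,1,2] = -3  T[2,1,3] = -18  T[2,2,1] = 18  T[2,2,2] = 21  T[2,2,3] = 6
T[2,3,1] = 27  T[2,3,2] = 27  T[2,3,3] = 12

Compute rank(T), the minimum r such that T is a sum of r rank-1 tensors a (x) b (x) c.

Lower bound: the mode-1 unfolding of T (rows indexed by i, columns by (j,k) = (1,1), (1,2), (1,3), (2,1), (2,2), (2,3), (3,1), (3,2), (3,3)) is [[-12, -17, -2, 12, -1, 14, 18, 3, 18], [-18, -3, -18, 18, 21, 6, 27, 27, 12]].
There the 2×2 minor on rows i ∈ {1, 2}, columns (j,k) ∈ {(1,1), (1,2)} is det [[-12, -17], [-18, -3]] = -270 ≠ 0, so this unfolding has rank ≥ 2; CP rank is at least every unfolding rank, so rank(T) ≥ 2. (This is only a lower bound: in general the CP rank may exceed every unfolding rank, so we still need to exhibit 2 rank-1 terms summing to T.)
Upper bound — finding two terms. Write S_k = T[:,:,k] for the frontal slices: S₁ = [[-12, 12, 18], [-18, 18, 27]], S₂ = [[-17, -1, 3], [-3, 21, 27]], S₃ = [[-2, 14, 18], [-18, 6, 12]].
If T = a₁ (x) b₁ (x) c₁ + a₂ (x) b₂ (x) c₂ then each S_k = c₁[k]·a₁b₁ᵀ + c₂[k]·a₂b₂ᵀ. S₁ and S₂ are linearly independent, so a₁b₁ᵀ and a₂b₂ᵀ must span the same plane of matrices: they are the rank-1 matrices of the form x·S₁ + y·S₂.
The 2×2 minor of x·S₁ + y·S₂ on rows {1,2}, columns {1,2} is −540·xy − 360·y² = (-180)·(3·x + 2·y)(y), vanishing at (x:y) = (2:-3) and (1:0).
M₁ = 2·S₁ − 3·S₂ = [[27, 27, 27], [-27, -27, -27]] = 27·[1, -1][1, 1, 1]ᵀ and M₂ = S₁ = [[-12, 12, 18], [-18, 18, 27]] = (-3)·[2, 3][2, -2, -3]ᵀ, so take a₁ = [1, -1], b₁ = [1, 1, 1], a₂ = [2, 3], b₂ = [2, -2, -3].
Each slice is an integer combination of E₁ = a₁b₁ᵀ and E₂ = a₂b₂ᵀ: S₁ = −3·E₂, S₂ = −9·E₁ − 2·E₂, S₃ = 6·E₁ − 2·E₂; reading off coefficients, c₁ = [0, -9, 6] and c₂ = [-3, -2, -2].
Hence T = [1, -1] (x) [1, 1, 1] (x) [0, -9, 6] + [2, 3] (x) [2, -2, -3] (x) [-3, -2, -2], so rank(T) ≤ 2.
These bounds meet, so rank(T) = 2.
Check entry T[2,3,2] = 27: (-1)·(1)·(-9) + (3)·(-3)·(-2) = 27.

2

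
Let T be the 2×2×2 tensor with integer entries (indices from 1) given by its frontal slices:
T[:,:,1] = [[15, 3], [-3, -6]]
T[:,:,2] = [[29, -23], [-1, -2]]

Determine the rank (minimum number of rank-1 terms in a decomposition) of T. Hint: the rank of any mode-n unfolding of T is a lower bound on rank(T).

Lower bound: in the mode-2 unfolding of T (rows indexed by j, columns by (i,k)) the 2×2 minor on rows j ∈ {1, 2}, columns (i,k) ∈ {(1,1), (1,2)} is det [[15, 29], [3, -23]] = -432 ≠ 0, so that unfolding has rank ≥ 2 and hence rank(T) ≥ 2 (CP rank is at least every unfolding rank, though it can be larger).
Upper bound: with S_k = T[:,:,k], the two rank-1 terms a₁b₁ᵀ, a₂b₂ᵀ are the rank-1 members of the pencil x·S₁ + y·S₂.
det(x·S₁ + y·S₂) is −81·x² − 270·xy − 81·y² = (-27)·(x + 3·y)(3·x + y), vanishing at (x:y) = (3:-1) and (1:-3).
M₁ = 3·S₁ − S₂ = [[16, 32], [-8, -16]] = 8·(2, -1)(1, 2)ᵀ and M₂ = S₁ − 3·S₂ = [[-72, 72], [0, 0]] = (-72)·(1, 0)(1, -1)ᵀ, so take a₁ = (2, -1), b₁ = (1, 2), a₂ = (1, 0), b₂ = (1, -1).
Each slice is an integer combination of E₁ = a₁b₁ᵀ and E₂ = a₂b₂ᵀ: S₁ = 3·E₁ + 9·E₂, S₂ = E₁ + 27·E₂; reading off coefficients, c₁ = (3, 1) and c₂ = (9, 27).
Hence T = (2, -1) ⊗ (1, 2) ⊗ (3, 1) + (1, 0) ⊗ (1, -1) ⊗ (9, 27), so rank(T) ≤ 2.
These bounds meet, so rank(T) = 2.

2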